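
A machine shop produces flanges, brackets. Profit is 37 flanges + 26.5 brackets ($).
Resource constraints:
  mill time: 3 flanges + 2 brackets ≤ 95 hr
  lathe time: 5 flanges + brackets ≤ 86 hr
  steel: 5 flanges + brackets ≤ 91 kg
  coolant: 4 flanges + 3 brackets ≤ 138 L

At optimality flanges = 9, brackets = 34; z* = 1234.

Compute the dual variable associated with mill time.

Check each constraint at x*: mill time 95/95 (tight); lathe time 79/86 (slack 7); steel 79/91 (slack 12); coolant 138/138 (tight).
By complementary slackness, y = 0 for the non-binding constraints.
From A_Bᵀ y = c: 3·y_mill time + 4·y_coolant = 37; 2·y_mill time + 3·y_coolant = 26.5.
Solving: y_mill time = 5, y_coolant = 5.5.
Shadow price of mill time = 5.

5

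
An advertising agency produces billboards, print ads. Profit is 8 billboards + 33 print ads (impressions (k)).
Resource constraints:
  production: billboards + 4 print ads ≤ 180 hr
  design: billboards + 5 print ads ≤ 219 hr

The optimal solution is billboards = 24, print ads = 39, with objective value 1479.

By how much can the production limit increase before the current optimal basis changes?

39

Binding constraints: production, design. The basis is B = [[1,4],[1,5]] with det 1.
Per unit increase in production, x* moves by d = (5, -1).
The basis stays optimal until print ads reaches 0; allowable increase = 39 hr.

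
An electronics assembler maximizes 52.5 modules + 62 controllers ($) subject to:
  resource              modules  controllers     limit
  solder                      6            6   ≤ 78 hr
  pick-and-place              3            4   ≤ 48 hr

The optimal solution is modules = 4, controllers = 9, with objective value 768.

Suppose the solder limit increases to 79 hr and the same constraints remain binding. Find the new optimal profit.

772

Check each constraint at x*: solder 78/78 (tight); pick-and-place 48/48 (tight).
The binding rows give the dual system: 6·y_solder + 3·y_pick-and-place = 52.5 and 6·y_solder + 4·y_pick-and-place = 62.
Solving: y_solder = 4, y_pick-and-place = 9.5.
Δz = y_solder·Δb = 4 × (1) = 4, so new z* = 768 + 4 = 772.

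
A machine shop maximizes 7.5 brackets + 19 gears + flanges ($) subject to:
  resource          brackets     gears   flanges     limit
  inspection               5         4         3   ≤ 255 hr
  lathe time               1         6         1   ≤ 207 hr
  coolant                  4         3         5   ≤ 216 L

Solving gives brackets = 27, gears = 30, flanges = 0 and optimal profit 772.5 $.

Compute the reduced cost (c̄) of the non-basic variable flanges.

-4.5

Check each constraint at x*: inspection 255/255 (tight); lathe time 207/207 (tight); coolant 198/216 (slack 18).
Slack constraints have shadow price 0 (complementary slackness).
Dual feasibility on the basic columns requires 5·y_inspection + 1·y_lathe time = 7.5, 4·y_inspection + 6·y_lathe time = 19.
→ y_inspection = 1 and y_lathe time = 2.5.
Reduced cost of flanges: c₃ − yᵀa₃ = 1 − (1·3 + 2.5·1) = 1 − 5.5 = -4.5.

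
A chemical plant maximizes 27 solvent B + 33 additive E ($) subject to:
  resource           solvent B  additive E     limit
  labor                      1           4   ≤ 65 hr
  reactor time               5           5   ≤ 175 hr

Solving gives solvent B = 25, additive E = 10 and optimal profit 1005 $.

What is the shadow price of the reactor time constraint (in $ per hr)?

5

At the optimum: labor uses 65 of 65 (binding); reactor time uses 175 of 175 (binding).
From A_Bᵀ y = c: 1·y_labor + 5·y_reactor time = 27; 4·y_labor + 5·y_reactor time = 33.
This yields shadow prices y_labor = 2, y_reactor time = 5.
Shadow price of reactor time = 5.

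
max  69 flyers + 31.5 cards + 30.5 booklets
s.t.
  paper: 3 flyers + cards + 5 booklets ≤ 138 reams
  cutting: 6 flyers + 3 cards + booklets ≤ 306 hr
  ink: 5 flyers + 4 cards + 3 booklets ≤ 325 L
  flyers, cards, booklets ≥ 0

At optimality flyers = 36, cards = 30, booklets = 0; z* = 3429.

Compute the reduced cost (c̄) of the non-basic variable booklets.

Check each constraint at x*: paper 138/138 (tight); cutting 306/306 (tight); ink 300/325 (slack 25).
Slack constraints have shadow price 0 (complementary slackness).
Dual feasibility on the basic columns requires 3·y_paper + 6·y_cutting = 69, 1·y_paper + 3·y_cutting = 31.5.
This yields shadow prices y_paper = 6, y_cutting = 8.5.
Reduced cost of booklets: c₃ − yᵀa₃ = 30.5 − (6·5 + 8.5·1) = 30.5 − 38.5 = -8.

-8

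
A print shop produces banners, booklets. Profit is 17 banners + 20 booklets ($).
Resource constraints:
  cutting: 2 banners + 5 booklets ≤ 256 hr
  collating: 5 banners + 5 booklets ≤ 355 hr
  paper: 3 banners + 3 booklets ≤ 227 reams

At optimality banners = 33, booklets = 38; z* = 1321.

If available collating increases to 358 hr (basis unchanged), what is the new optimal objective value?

1330

At the optimum: cutting uses 256 of 256 (binding); collating uses 355 of 355 (binding); paper uses 213 of 227 (slack = 14).
Slack constraints have shadow price 0 (complementary slackness).
From A_Bᵀ y = c: 2·y_cutting + 5·y_collating = 17; 5·y_cutting + 5·y_collating = 20.
Solving: y_cutting = 1, y_collating = 3.
Δz = y_collating·Δb = 3 × (3) = 9, so new z* = 1321 + 9 = 1330.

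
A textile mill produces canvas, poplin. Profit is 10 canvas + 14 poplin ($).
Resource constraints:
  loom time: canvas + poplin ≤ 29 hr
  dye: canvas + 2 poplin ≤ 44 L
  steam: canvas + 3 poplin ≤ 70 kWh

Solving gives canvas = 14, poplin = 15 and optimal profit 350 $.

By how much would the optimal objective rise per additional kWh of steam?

At the optimum: loom time uses 29 of 29 (binding); dye uses 44 of 44 (binding); steam uses 59 of 70 (slack = 11).
Slack constraints have shadow price 0 (complementary slackness).
The binding rows give the dual system: 1·y_loom time + 1·y_dye = 10 and 1·y_loom time + 2·y_dye = 14.
Solving: y_loom time = 6, y_dye = 4.
Shadow price of steam = 0.

0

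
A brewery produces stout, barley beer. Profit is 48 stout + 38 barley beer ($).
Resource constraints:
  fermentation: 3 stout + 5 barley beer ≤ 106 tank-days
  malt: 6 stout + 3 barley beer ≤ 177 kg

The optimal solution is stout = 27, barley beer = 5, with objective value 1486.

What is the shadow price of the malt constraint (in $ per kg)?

Both fermentation and malt are binding at x*.
The binding rows give the dual system: 3·y_fermentation + 6·y_malt = 48 and 5·y_fermentation + 3·y_malt = 38.
Solving: y_fermentation = 4, y_malt = 6.
Shadow price of malt = 6.

6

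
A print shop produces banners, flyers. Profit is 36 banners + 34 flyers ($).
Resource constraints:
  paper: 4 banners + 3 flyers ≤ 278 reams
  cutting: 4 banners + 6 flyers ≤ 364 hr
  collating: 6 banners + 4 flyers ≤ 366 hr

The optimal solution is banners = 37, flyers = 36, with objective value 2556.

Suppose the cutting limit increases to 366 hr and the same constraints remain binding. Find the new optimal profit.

2562

At the optimum: paper uses 256 of 278 (slack = 22); cutting uses 364 of 364 (binding); collating uses 366 of 366 (binding).
Since paper is not tight, its dual is 0.
Dual feasibility on the basic columns requires 4·y_cutting + 6·y_collating = 36, 6·y_cutting + 4·y_collating = 34.
→ y_cutting = 3 and y_collating = 4.
Δz = y_cutting·Δb = 3 × (2) = 6, so new z* = 2556 + 6 = 2562.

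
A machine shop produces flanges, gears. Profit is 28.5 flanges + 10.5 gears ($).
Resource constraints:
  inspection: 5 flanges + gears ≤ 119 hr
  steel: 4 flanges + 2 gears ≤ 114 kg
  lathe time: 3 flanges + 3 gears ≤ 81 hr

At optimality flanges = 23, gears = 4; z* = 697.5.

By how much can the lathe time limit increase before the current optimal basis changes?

Binding constraints: inspection, lathe time. The basis is B = [[5,1],[3,3]] with det 12.
Per unit increase in lathe time, x* moves by d = (-0.0833, 0.4167).
The basis stays optimal until steel becomes binding; allowable increase = 28 hr.

28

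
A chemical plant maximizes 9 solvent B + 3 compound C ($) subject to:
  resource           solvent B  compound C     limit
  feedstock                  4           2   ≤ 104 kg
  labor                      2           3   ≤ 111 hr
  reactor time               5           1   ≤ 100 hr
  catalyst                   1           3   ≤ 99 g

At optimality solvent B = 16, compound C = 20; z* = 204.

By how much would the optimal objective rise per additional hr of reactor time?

Check each constraint at x*: feedstock 104/104 (tight); labor 92/111 (slack 19); reactor time 100/100 (tight); catalyst 76/99 (slack 23).
By complementary slackness, y = 0 for the non-binding constraints.
The binding rows give the dual system: 4·y_feedstock + 5·y_reactor time = 9 and 2·y_feedstock + 1·y_reactor time = 3.
This yields shadow prices y_feedstock = 1, y_reactor time = 1.
Shadow price of reactor time = 1.

1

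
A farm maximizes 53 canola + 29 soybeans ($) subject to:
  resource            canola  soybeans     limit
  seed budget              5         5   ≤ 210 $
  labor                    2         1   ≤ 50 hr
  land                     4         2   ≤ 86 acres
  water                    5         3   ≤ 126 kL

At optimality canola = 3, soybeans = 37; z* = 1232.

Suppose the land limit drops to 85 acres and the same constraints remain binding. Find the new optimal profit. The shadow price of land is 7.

Δb = -1, so new z* = 1232 + (7)·(-1) = 1232 − 7 = 1225.

1225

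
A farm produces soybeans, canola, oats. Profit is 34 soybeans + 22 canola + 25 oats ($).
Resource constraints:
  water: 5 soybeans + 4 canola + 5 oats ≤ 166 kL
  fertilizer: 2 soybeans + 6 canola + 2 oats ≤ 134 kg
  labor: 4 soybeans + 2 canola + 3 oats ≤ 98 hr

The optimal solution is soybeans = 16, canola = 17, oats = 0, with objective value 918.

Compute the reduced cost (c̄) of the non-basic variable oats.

Check each constraint at x*: water 148/166 (slack 18); fertilizer 134/134 (tight); labor 98/98 (tight).
By complementary slackness, y = 0 for the non-binding constraint.
Dual feasibility on the basic columns requires 2·y_fertilizer + 4·y_labor = 34, 6·y_fertilizer + 2·y_labor = 22.
Solving: y_fertilizer = 1, y_labor = 8.
Reduced cost of oats: c₃ − yᵀa₃ = 25 − (1·2 + 8·3) = 25 − 26 = -1.

-1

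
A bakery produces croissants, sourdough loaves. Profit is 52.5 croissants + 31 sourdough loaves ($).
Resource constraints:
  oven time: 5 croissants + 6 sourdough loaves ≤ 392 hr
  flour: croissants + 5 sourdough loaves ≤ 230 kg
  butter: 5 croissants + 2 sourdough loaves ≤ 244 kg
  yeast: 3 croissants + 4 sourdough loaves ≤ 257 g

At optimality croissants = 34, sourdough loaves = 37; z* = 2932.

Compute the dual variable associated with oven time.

2.5

At the optimum: oven time uses 392 of 392 (binding); flour uses 219 of 230 (slack = 11); butter uses 244 of 244 (binding); yeast uses 250 of 257 (slack = 7).
Slack constraints have shadow price 0 (complementary slackness).
From A_Bᵀ y = c: 5·y_oven time + 5·y_butter = 52.5; 6·y_oven time + 2·y_butter = 31.
Solving: y_oven time = 2.5, y_butter = 8.
Shadow price of oven time = 2.5.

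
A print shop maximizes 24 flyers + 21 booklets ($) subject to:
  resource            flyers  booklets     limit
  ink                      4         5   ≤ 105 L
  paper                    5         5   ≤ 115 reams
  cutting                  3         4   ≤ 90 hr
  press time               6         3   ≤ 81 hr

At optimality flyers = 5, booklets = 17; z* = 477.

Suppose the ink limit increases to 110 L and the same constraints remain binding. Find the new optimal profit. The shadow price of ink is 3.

Δb = 5, so new z* = 477 + (3)·(5) = 477 + 15 = 492.

492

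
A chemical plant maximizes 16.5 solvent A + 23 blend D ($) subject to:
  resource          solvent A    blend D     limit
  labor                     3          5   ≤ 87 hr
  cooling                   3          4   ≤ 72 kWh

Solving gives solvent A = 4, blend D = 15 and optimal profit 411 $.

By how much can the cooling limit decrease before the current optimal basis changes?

Binding constraints: labor, cooling. The basis is B = [[3,5],[3,4]] with det -3.
Per unit decrease in cooling, x* moves by d = (-1.6667, 1).
The basis stays optimal until solvent A reaches 0; allowable decrease = 2.4 kWh.

2.4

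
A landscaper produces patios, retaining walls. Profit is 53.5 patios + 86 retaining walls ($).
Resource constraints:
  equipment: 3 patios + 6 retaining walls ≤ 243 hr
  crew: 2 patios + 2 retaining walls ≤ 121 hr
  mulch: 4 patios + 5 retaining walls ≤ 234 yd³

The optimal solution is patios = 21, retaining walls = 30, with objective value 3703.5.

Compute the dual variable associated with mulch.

Check each constraint at x*: equipment 243/243 (tight); crew 102/121 (slack 19); mulch 234/234 (tight).
Since crew is not tight, its dual is 0.
From A_Bᵀ y = c: 3·y_equipment + 4·y_mulch = 53.5; 6·y_equipment + 5·y_mulch = 86.
This yields shadow prices y_equipment = 8.5, y_mulch = 7.
Shadow price of mulch = 7.

7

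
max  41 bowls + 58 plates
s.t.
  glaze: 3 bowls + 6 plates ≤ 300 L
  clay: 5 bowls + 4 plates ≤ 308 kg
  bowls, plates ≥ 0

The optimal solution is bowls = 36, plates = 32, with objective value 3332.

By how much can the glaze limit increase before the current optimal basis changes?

Binding constraints: glaze, clay. The basis is B = [[3,6],[5,4]] with det -18.
Per unit increase in glaze, x* moves by d = (-0.2222, 0.2778).
The basis stays optimal until bowls reaches 0; allowable increase = 162 L.

162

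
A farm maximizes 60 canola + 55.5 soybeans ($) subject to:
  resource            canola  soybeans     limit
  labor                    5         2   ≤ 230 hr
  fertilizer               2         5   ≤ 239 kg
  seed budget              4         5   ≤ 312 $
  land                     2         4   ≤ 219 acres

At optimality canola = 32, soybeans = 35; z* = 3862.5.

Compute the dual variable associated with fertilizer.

Binding: labor and fertilizer. Non-binding: seed budget (9 unused), land (15 unused).
Since seed budget, land are not tight, their duals are 0.
Dual feasibility on the basic columns requires 5·y_labor + 2·y_fertilizer = 60, 2·y_labor + 5·y_fertilizer = 55.5.
→ y_labor = 9 and y_fertilizer = 7.5.
Shadow price of fertilizer = 7.5.

7.5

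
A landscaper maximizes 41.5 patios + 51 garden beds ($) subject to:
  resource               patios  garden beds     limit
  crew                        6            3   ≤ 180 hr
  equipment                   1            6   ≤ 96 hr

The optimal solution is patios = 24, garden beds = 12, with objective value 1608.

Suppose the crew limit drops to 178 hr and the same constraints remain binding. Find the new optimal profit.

Check each constraint at x*: crew 180/180 (tight); equipment 96/96 (tight).
The binding rows give the dual system: 6·y_crew + 1·y_equipment = 41.5 and 3·y_crew + 6·y_equipment = 51.
This yields shadow prices y_crew = 6, y_equipment = 5.5.
Δz = y_crew·Δb = 6 × (-2) = -12, so new z* = 1608 − 12 = 1596.

1596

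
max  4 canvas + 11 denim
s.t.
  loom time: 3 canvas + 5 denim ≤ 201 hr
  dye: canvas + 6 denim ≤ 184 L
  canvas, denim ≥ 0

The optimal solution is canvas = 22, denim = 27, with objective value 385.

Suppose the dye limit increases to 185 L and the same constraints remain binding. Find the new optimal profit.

Check each constraint at x*: loom time 201/201 (tight); dye 184/184 (tight).
Dual feasibility on the basic columns requires 3·y_loom time + 1·y_dye = 4, 5·y_loom time + 6·y_dye = 11.
This yields shadow prices y_loom time = 1, y_dye = 1.
Δz = y_dye·Δb = 1 × (1) = 1, so new z* = 385 + 1 = 386.

386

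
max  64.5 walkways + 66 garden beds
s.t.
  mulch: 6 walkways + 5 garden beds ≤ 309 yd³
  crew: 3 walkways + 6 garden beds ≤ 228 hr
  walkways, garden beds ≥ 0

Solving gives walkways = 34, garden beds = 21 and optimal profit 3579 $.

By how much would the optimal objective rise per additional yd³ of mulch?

9

Both mulch and crew are binding at x*.
The binding rows give the dual system: 6·y_mulch + 3·y_crew = 64.5 and 5·y_mulch + 6·y_crew = 66.
This yields shadow prices y_mulch = 9, y_crew = 3.5.
Shadow price of mulch = 9.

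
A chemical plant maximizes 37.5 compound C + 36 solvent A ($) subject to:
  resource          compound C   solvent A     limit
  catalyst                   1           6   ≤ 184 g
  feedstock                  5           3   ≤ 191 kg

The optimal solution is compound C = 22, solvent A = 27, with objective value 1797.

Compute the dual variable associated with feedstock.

At the optimum: catalyst uses 184 of 184 (binding); feedstock uses 191 of 191 (binding).
Dual feasibility on the basic columns requires 1·y_catalyst + 5·y_feedstock = 37.5, 6·y_catalyst + 3·y_feedstock = 36.
→ y_catalyst = 2.5 and y_feedstock = 7.
Shadow price of feedstock = 7.

7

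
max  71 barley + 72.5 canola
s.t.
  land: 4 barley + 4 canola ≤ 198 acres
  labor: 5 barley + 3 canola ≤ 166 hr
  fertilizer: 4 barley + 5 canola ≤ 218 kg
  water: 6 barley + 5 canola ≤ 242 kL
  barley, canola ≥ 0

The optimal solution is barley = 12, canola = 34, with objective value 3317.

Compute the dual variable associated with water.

Binding: fertilizer and water. Non-binding: land (14 unused), labor (4 unused).
By complementary slackness, y = 0 for the non-binding constraints.
From A_Bᵀ y = c: 4·y_fertilizer + 6·y_water = 71; 5·y_fertilizer + 5·y_water = 72.5.
Solving: y_fertilizer = 8, y_water = 6.5.
Shadow price of water = 6.5.

6.5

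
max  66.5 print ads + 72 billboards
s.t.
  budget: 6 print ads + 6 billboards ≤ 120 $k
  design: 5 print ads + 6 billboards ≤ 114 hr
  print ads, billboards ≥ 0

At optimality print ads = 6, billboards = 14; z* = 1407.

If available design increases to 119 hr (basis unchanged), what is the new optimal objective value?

Check each constraint at x*: budget 120/120 (tight); design 114/114 (tight).
Dual feasibility on the basic columns requires 6·y_budget + 5·y_design = 66.5, 6·y_budget + 6·y_design = 72.
→ y_budget = 6.5 and y_design = 5.5.
Δz = y_design·Δb = 5.5 × (5) = 27.5, so new z* = 1407 + 27.5 = 1434.5.

1434.5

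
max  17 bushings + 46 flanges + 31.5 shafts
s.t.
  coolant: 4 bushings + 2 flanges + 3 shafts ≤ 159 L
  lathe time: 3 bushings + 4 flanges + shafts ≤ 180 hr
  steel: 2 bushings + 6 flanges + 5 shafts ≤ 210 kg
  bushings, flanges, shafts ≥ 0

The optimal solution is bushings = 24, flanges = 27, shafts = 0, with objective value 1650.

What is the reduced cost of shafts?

Check each constraint at x*: coolant 150/159 (slack 9); lathe time 180/180 (tight); steel 210/210 (tight).
By complementary slackness, y = 0 for the non-binding constraint.
From A_Bᵀ y = c: 3·y_lathe time + 2·y_steel = 17; 4·y_lathe time + 6·y_steel = 46.
This yields shadow prices y_lathe time = 1, y_steel = 7.
Reduced cost of shafts: c₃ − yᵀa₃ = 31.5 − (1·1 + 7·5) = 31.5 − 36 = -4.5.

-4.5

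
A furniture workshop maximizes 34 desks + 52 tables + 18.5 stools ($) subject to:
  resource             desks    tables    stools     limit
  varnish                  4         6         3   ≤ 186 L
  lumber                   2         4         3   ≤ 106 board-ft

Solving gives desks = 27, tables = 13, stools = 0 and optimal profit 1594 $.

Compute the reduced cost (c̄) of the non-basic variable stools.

-8.5

Check each constraint at x*: varnish 186/186 (tight); lumber 106/106 (tight).
From A_Bᵀ y = c: 4·y_varnish + 2·y_lumber = 34; 6·y_varnish + 4·y_lumber = 52.
Solving: y_varnish = 8, y_lumber = 1.
Reduced cost of stools: c₃ − yᵀa₃ = 18.5 − (8·3 + 1·3) = 18.5 − 27 = -8.5.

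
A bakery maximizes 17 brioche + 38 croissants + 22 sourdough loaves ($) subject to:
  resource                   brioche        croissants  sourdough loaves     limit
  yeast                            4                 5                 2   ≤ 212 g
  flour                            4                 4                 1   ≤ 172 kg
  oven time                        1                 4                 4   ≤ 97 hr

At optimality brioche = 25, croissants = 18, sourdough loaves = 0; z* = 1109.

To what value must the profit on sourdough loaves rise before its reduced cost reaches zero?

30.5

Binding: flour and oven time. Non-binding: yeast (22 unused).
Since yeast is not tight, its dual is 0.
Dual feasibility on the basic columns requires 4·y_flour + 1·y_oven time = 17, 4·y_flour + 4·y_oven time = 38.
→ y_flour = 2.5 and y_oven time = 7.
sourdough loaves enters the basis when its profit ≥ yᵀa₃ = 2.5·1 + 7·4 = 30.5.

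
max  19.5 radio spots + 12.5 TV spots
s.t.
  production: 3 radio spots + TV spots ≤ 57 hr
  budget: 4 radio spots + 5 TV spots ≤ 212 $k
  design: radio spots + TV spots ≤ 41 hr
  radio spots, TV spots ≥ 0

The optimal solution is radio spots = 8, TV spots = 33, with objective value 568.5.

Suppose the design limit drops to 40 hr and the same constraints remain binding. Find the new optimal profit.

559.5

At the optimum: production uses 57 of 57 (binding); budget uses 197 of 212 (slack = 15); design uses 41 of 41 (binding).
Since budget is not tight, its dual is 0.
From A_Bᵀ y = c: 3·y_production + 1·y_design = 19.5; 1·y_production + 1·y_design = 12.5.
This yields shadow prices y_production = 3.5, y_design = 9.
Δz = y_design·Δb = 9 × (-1) = -9, so new z* = 568.5 − 9 = 559.5.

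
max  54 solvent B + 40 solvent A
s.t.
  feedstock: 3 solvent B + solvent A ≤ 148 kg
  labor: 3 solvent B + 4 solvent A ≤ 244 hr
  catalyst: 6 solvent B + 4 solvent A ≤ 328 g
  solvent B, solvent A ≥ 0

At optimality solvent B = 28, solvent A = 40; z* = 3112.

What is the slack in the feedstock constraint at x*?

24

feedstock used = 3·28 + 1·40 = 124; slack = 148 − 124 = 24.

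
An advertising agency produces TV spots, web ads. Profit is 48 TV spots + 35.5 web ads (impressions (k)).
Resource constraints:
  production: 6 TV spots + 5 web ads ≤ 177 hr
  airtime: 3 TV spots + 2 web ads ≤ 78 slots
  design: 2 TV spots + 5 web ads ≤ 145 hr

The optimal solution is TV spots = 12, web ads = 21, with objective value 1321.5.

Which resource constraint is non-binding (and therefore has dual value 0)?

production: 177/177 (binding)
airtime: 78/78 (binding)
design: 129/145 (slack 16)
By complementary slackness, a constraint with positive slack has shadow price 0 → design.

design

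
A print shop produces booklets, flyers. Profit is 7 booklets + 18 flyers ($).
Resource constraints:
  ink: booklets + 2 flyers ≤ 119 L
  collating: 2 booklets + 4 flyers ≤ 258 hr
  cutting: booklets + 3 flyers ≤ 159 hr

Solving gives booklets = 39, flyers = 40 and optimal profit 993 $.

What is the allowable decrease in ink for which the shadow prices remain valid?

Binding constraints: ink, cutting. The basis is B = [[1,2],[1,3]] with det 1.
Per unit decrease in ink, x* moves by d = (-3, 1).
The basis stays optimal until booklets reaches 0; allowable decrease = 13 L.

13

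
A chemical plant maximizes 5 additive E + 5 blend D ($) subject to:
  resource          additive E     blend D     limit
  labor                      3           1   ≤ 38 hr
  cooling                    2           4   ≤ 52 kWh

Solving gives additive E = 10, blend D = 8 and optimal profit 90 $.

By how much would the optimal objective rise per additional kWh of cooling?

1

At the optimum: labor uses 38 of 38 (binding); cooling uses 52 of 52 (binding).
From A_Bᵀ y = c: 3·y_labor + 2·y_cooling = 5; 1·y_labor + 4·y_cooling = 5.
This yields shadow prices y_labor = 1, y_cooling = 1.
Shadow price of cooling = 1.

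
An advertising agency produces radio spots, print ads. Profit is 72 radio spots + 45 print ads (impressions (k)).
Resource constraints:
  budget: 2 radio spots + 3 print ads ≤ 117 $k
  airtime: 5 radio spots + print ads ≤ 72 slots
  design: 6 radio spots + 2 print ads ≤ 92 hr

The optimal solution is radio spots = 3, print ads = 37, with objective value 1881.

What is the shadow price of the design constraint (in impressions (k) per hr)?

Check each constraint at x*: budget 117/117 (tight); airtime 52/72 (slack 20); design 92/92 (tight).
Since airtime is not tight, its dual is 0.
From A_Bᵀ y = c: 2·y_budget + 6·y_design = 72; 3·y_budget + 2·y_design = 45.
Solving: y_budget = 9, y_design = 9.
Shadow price of design = 9.

9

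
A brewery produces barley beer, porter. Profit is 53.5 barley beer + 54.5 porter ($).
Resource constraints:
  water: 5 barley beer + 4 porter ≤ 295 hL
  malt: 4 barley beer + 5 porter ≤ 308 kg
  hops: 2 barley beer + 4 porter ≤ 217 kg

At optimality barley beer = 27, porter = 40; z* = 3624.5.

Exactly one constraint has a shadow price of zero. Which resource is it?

water: 295/295 (binding)
malt: 308/308 (binding)
hops: 214/217 (slack 3)
By complementary slackness, a constraint with positive slack has shadow price 0 → hops.

hops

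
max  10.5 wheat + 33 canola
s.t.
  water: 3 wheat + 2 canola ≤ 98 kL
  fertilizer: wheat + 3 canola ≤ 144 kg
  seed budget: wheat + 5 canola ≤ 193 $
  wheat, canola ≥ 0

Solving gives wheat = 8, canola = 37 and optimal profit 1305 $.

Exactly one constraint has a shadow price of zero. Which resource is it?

fertilizer

water: 98/98 (binding)
fertilizer: 119/144 (slack 25)
seed budget: 193/193 (binding)
By complementary slackness, a constraint with positive slack has shadow price 0 → fertilizer.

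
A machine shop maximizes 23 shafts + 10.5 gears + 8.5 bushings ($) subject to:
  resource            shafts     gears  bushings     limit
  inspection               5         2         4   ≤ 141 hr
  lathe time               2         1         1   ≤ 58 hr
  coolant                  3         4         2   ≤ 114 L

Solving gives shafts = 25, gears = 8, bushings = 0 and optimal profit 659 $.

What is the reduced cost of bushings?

Check each constraint at x*: inspection 141/141 (tight); lathe time 58/58 (tight); coolant 107/114 (slack 7).
Since coolant is not tight, its dual is 0.
The binding rows give the dual system: 5·y_inspection + 2·y_lathe time = 23 and 2·y_inspection + 1·y_lathe time = 10.5.
Solving: y_inspection = 2, y_lathe time = 6.5.
Reduced cost of bushings: c₃ − yᵀa₃ = 8.5 − (2·4 + 6.5·1) = 8.5 − 14.5 = -6.

-6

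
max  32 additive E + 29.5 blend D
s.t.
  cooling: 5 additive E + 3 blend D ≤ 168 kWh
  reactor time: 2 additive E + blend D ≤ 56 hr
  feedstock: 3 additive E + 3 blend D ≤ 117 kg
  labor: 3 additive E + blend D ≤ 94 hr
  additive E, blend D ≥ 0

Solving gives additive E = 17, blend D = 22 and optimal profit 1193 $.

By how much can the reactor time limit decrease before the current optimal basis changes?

17

Binding constraints: reactor time, feedstock. The basis is B = [[2,1],[3,3]] with det 3.
Per unit decrease in reactor time, x* moves by d = (-1, 1).
The basis stays optimal until additive E reaches 0; allowable decrease = 17 hr.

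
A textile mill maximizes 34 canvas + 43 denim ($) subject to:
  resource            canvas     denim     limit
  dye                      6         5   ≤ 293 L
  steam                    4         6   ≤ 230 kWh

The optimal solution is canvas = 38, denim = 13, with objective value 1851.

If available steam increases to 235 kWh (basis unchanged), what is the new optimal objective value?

1878.5

Check each constraint at x*: dye 293/293 (tight); steam 230/230 (tight).
From A_Bᵀ y = c: 6·y_dye + 4·y_steam = 34; 5·y_dye + 6·y_steam = 43.
This yields shadow prices y_dye = 2, y_steam = 5.5.
Δz = y_steam·Δb = 5.5 × (5) = 27.5, so new z* = 1851 + 27.5 = 1878.5.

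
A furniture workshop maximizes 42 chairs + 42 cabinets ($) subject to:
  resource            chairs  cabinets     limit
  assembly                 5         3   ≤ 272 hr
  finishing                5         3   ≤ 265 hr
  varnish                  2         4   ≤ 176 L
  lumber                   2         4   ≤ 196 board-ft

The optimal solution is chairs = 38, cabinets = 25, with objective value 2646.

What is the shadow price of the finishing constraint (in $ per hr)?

At the optimum: assembly uses 265 of 272 (slack = 7); finishing uses 265 of 265 (binding); varnish uses 176 of 176 (binding); lumber uses 176 of 196 (slack = 20).
Slack constraints have shadow price 0 (complementary slackness).
Dual feasibility on the basic columns requires 5·y_finishing + 2·y_varnish = 42, 3·y_finishing + 4·y_varnish = 42.
Solving: y_finishing = 6, y_varnish = 6.
Shadow price of finishing = 6.

6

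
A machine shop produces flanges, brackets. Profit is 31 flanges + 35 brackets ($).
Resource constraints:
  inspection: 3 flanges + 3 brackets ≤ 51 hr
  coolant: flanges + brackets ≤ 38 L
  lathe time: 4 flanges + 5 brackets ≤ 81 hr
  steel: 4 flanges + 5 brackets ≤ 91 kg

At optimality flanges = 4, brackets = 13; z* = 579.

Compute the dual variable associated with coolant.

Check each constraint at x*: inspection 51/51 (tight); coolant 17/38 (slack 21); lathe time 81/81 (tight); steel 81/91 (slack 10).
Since coolant, steel are not tight, their duals are 0.
Dual feasibility on the basic columns requires 3·y_inspection + 4·y_lathe time = 31, 3·y_inspection + 5·y_lathe time = 35.
Solving: y_inspection = 5, y_lathe time = 4.
Shadow price of coolant = 0.

0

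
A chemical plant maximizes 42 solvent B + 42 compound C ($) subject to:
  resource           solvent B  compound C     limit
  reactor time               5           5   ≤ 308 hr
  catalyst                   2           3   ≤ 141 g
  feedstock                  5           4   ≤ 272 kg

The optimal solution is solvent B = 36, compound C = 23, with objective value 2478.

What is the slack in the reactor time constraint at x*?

13

reactor time used = 5·36 + 5·23 = 295; slack = 308 − 295 = 13.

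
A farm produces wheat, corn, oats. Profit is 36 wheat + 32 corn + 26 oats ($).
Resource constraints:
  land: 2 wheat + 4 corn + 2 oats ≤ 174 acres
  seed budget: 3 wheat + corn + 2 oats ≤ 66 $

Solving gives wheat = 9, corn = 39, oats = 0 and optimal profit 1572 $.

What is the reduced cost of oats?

-2

Check each constraint at x*: land 174/174 (tight); seed budget 66/66 (tight).
From A_Bᵀ y = c: 2·y_land + 3·y_seed budget = 36; 4·y_land + 1·y_seed budget = 32.
Solving: y_land = 6, y_seed budget = 8.
Reduced cost of oats: c₃ − yᵀa₃ = 26 − (6·2 + 8·2) = 26 − 28 = -2.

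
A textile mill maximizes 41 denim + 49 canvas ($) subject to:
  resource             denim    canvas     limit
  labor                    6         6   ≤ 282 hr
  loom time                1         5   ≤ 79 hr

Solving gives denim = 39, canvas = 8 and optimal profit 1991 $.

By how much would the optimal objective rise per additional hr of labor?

Check each constraint at x*: labor 282/282 (tight); loom time 79/79 (tight).
The binding rows give the dual system: 6·y_labor + 1·y_loom time = 41 and 6·y_labor + 5·y_loom time = 49.
→ y_labor = 6.5 and y_loom time = 2.
Shadow price of labor = 6.5.

6.5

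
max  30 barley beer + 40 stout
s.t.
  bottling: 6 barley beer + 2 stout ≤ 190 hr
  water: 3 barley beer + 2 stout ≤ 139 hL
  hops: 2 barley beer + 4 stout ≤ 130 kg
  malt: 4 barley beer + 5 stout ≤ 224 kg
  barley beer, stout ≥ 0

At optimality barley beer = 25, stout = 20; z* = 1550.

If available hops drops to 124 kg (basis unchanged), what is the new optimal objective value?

1496

Binding: bottling and hops. Non-binding: water (24 unused), malt (24 unused).
Slack constraints have shadow price 0 (complementary slackness).
The binding rows give the dual system: 6·y_bottling + 2·y_hops = 30 and 2·y_bottling + 4·y_hops = 40.
→ y_bottling = 2 and y_hops = 9.
Δz = y_hops·Δb = 9 × (-6) = -54, so new z* = 1550 − 54 = 1496.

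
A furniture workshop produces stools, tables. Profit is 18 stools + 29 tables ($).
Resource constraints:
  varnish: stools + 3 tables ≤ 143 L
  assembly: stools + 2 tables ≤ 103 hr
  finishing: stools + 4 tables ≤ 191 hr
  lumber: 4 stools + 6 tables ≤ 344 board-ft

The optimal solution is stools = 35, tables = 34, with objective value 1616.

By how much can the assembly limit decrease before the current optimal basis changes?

Binding constraints: assembly, lumber. The basis is B = [[1,2],[4,6]] with det -2.
Per unit decrease in assembly, x* moves by d = (3, -2).
The basis stays optimal until tables reaches 0; allowable decrease = 17 hr.

17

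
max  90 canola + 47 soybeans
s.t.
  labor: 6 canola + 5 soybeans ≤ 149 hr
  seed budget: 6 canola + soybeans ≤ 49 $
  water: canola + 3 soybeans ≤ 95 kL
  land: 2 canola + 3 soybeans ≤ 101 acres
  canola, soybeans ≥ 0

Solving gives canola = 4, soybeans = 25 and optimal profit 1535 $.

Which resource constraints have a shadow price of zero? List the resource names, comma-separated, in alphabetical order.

labor: 149/149 (binding)
seed budget: 49/49 (binding)
water: 79/95 (slack 16)
land: 83/101 (slack 18)
By complementary slackness, a constraint with positive slack has shadow price 0 → land, water.

land, water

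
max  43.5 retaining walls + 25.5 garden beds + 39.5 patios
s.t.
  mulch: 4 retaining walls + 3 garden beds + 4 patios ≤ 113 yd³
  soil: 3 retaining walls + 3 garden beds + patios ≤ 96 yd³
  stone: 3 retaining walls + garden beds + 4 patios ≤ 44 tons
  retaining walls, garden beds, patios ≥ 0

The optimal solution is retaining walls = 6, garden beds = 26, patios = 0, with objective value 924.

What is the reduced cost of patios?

Check each constraint at x*: mulch 102/113 (slack 11); soil 96/96 (tight); stone 44/44 (tight).
Since mulch is not tight, its dual is 0.
Dual feasibility on the basic columns requires 3·y_soil + 3·y_stone = 43.5, 3·y_soil + 1·y_stone = 25.5.
→ y_soil = 5.5 and y_stone = 9.
Reduced cost of patios: c₃ − yᵀa₃ = 39.5 − (5.5·1 + 9·4) = 39.5 − 41.5 = -2.

-2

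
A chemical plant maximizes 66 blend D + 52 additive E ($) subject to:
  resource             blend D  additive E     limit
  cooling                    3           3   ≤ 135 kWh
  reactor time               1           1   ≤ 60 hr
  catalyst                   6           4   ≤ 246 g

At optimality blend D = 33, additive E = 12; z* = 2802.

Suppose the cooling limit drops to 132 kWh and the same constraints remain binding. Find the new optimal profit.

2778

Binding: cooling and catalyst. Non-binding: reactor time (15 unused).
Slack constraints have shadow price 0 (complementary slackness).
The binding rows give the dual system: 3·y_cooling + 6·y_catalyst = 66 and 3·y_cooling + 4·y_catalyst = 52.
Solving: y_cooling = 8, y_catalyst = 7.
Δz = y_cooling·Δb = 8 × (-3) = -24, so new z* = 2802 − 24 = 2778.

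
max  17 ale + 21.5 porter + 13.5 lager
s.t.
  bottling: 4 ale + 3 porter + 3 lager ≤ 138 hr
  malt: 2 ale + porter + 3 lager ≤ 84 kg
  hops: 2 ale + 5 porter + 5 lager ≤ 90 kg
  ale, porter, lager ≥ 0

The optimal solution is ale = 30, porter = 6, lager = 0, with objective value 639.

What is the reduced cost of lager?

-8

Check each constraint at x*: bottling 138/138 (tight); malt 66/84 (slack 18); hops 90/90 (tight).
By complementary slackness, y = 0 for the non-binding constraint.
The binding rows give the dual system: 4·y_bottling + 2·y_hops = 17 and 3·y_bottling + 5·y_hops = 21.5.
Solving: y_bottling = 3, y_hops = 2.5.
Reduced cost of lager: c₃ − yᵀa₃ = 13.5 − (3·3 + 2.5·5) = 13.5 − 21.5 = -8.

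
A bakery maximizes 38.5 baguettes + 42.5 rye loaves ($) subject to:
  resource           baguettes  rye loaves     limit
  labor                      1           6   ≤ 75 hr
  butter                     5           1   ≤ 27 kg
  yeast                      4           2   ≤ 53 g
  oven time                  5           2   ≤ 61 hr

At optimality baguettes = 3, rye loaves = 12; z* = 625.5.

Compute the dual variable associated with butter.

6.5

At the optimum: labor uses 75 of 75 (binding); butter uses 27 of 27 (binding); yeast uses 36 of 53 (slack = 17); oven time uses 39 of 61 (slack = 22).
Since yeast, oven time are not tight, their duals are 0.
From A_Bᵀ y = c: 1·y_labor + 5·y_butter = 38.5; 6·y_labor + 1·y_butter = 42.5.
Solving: y_labor = 6, y_butter = 6.5.
Shadow price of butter = 6.5.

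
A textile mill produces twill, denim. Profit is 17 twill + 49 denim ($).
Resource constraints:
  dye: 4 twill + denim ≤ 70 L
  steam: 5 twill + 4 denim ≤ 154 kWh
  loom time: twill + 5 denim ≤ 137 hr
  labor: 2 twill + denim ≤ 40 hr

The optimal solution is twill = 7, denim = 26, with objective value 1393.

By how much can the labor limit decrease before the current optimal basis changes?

12.6

Binding constraints: loom time, labor. The basis is B = [[1,5],[2,1]] with det -9.
Per unit decrease in labor, x* moves by d = (-0.5556, 0.1111).
The basis stays optimal until twill reaches 0; allowable decrease = 12.6 hr.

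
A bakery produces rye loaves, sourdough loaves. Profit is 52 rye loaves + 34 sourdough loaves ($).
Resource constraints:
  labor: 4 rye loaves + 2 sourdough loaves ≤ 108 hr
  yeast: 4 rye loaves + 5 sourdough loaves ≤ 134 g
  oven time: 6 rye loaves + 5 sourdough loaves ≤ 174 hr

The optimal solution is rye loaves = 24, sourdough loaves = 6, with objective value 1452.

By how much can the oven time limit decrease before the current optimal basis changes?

Binding constraints: labor, oven time. The basis is B = [[4,2],[6,5]] with det 8.
Per unit decrease in oven time, x* moves by d = (0.25, -0.5).
The basis stays optimal until sourdough loaves reaches 0; allowable decrease = 12 hr.

12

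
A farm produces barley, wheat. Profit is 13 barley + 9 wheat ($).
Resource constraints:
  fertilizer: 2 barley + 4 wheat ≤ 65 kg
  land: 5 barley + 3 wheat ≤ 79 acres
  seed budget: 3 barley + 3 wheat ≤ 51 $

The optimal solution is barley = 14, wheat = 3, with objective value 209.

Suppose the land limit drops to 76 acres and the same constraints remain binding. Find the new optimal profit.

At the optimum: fertilizer uses 40 of 65 (slack = 25); land uses 79 of 79 (binding); seed budget uses 51 of 51 (binding).
Since fertilizer is not tight, its dual is 0.
Dual feasibility on the basic columns requires 5·y_land + 3·y_seed budget = 13, 3·y_land + 3·y_seed budget = 9.
→ y_land = 2 and y_seed budget = 1.
Δz = y_land·Δb = 2 × (-3) = -6, so new z* = 209 − 6 = 203.

203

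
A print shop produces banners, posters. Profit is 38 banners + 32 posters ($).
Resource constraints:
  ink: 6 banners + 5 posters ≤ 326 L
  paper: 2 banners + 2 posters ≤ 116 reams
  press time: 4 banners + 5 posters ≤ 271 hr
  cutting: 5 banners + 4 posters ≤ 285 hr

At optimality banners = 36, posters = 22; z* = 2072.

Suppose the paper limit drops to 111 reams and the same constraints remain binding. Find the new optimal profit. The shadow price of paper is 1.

Δb = -5, so new z* = 2072 + (1)·(-5) = 2072 − 5 = 2067.

2067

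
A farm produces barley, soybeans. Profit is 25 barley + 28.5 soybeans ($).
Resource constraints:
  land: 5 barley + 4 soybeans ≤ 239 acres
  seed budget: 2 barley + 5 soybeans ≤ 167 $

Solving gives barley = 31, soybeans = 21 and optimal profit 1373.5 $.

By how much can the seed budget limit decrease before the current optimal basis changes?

71.4

Binding constraints: land, seed budget. The basis is B = [[5,4],[2,5]] with det 17.
Per unit decrease in seed budget, x* moves by d = (0.2353, -0.2941).
The basis stays optimal until soybeans reaches 0; allowable decrease = 71.4 $.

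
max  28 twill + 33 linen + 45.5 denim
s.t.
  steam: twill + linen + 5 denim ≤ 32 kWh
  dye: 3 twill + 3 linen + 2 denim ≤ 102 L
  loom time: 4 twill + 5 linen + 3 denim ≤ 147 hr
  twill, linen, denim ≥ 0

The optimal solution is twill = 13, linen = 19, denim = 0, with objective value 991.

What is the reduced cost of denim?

Binding: steam and loom time. Non-binding: dye (6 unused).
Slack constraints have shadow price 0 (complementary slackness).
Dual feasibility on the basic columns requires 1·y_steam + 4·y_loom time = 28, 1·y_steam + 5·y_loom time = 33.
This yields shadow prices y_steam = 8, y_loom time = 5.
Reduced cost of denim: c₃ − yᵀa₃ = 45.5 − (8·5 + 5·3) = 45.5 − 55 = -9.5.

-9.5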